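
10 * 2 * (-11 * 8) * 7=-12320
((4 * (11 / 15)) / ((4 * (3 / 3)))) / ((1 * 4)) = 11 / 60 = 0.18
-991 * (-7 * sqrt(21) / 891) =6937 * sqrt(21) / 891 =35.68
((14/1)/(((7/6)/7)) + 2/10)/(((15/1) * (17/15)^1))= 421/85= 4.95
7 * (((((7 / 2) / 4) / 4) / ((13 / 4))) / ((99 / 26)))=49 / 396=0.12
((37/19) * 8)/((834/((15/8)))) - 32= -168839/5282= -31.96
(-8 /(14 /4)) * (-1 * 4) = 64 /7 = 9.14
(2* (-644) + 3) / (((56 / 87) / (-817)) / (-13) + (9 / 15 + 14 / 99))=-195916824675 / 113048543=-1733.03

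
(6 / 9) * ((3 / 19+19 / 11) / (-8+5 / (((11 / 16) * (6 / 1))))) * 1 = -197 / 1064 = -0.19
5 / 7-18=-121 / 7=-17.29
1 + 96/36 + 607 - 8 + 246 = 2546/3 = 848.67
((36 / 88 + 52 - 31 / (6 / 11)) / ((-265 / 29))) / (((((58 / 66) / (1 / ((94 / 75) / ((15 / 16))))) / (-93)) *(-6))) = 509175 / 79712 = 6.39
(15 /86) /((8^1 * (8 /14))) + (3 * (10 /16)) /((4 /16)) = 7.54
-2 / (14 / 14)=-2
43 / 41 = 1.05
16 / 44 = 0.36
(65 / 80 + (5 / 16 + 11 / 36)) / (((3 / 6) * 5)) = 103 / 180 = 0.57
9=9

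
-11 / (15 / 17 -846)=187 / 14367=0.01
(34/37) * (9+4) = 442/37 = 11.95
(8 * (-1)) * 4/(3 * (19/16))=-512/57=-8.98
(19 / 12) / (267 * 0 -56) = -19 / 672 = -0.03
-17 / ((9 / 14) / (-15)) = 1190 / 3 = 396.67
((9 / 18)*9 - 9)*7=-63 / 2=-31.50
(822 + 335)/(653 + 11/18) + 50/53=130156/47965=2.71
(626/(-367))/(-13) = 0.13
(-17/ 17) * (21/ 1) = -21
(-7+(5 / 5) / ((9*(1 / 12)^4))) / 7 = 2297 / 7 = 328.14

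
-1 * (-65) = 65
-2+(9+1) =8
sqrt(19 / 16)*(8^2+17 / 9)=593*sqrt(19) / 36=71.80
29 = 29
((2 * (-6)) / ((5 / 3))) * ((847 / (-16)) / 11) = 693 / 20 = 34.65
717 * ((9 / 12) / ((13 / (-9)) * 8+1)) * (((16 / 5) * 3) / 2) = -116154 / 475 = -244.53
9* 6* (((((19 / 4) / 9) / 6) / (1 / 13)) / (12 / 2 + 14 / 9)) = 2223 / 272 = 8.17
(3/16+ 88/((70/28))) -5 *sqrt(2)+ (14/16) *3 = 3041/80 -5 *sqrt(2) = 30.94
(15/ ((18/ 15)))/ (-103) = -25/ 206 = -0.12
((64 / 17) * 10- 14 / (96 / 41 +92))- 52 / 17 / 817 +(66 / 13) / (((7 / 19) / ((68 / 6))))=473405017131 / 2444380666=193.67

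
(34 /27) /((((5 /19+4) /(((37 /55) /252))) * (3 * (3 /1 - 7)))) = -11951 /181870920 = -0.00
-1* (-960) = 960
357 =357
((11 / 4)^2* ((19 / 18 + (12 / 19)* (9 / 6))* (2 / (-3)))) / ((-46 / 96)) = 82885 / 3933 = 21.07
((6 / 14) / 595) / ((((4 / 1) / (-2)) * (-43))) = 3 / 358190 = 0.00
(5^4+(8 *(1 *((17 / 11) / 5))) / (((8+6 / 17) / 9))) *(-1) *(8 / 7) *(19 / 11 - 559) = 399748.78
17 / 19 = 0.89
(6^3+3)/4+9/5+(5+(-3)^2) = 1411/20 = 70.55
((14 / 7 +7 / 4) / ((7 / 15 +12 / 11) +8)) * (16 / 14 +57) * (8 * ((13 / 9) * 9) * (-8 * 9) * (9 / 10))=-1697141160 / 11039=-153740.48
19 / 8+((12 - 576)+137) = -3397 / 8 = -424.62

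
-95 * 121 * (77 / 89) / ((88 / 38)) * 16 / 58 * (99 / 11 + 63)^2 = -15850961280 / 2581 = -6141403.05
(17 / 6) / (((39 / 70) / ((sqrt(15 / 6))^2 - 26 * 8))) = -81515 / 78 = -1045.06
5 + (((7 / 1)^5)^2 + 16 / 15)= 4237128826 / 15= 282475255.07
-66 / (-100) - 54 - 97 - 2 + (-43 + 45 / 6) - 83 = -6771 / 25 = -270.84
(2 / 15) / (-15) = -2 / 225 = -0.01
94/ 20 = 47/ 10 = 4.70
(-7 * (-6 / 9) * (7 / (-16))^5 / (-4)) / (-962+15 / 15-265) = -117649 / 7713325056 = -0.00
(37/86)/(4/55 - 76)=-2035/359136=-0.01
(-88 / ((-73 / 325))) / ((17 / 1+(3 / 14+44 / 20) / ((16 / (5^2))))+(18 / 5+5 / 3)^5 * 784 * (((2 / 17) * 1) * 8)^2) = 1405944540000000 / 10098702273306506267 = 0.00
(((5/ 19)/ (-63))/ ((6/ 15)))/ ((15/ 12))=-10/ 1197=-0.01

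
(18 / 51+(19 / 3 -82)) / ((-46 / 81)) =4509 / 34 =132.62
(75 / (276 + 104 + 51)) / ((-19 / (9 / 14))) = -675 / 114646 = -0.01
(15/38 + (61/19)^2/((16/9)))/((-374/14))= -250383/1080112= -0.23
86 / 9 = 9.56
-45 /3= -15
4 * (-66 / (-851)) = 264 / 851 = 0.31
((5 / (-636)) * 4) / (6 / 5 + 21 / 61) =-1525 / 74889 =-0.02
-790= -790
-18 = -18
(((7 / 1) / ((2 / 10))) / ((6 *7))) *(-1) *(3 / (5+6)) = -0.23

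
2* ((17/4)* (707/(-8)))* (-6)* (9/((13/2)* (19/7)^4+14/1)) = 779155713/7045604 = 110.59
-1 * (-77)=77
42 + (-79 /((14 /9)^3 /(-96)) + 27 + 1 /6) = 4288897 /2058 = 2084.01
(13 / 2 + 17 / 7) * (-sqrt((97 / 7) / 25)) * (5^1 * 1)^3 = -830.92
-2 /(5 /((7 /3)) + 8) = -14 /71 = -0.20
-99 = -99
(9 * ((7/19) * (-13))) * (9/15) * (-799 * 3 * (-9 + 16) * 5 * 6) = 247356018/19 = 13018737.79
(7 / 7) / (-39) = -1 / 39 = -0.03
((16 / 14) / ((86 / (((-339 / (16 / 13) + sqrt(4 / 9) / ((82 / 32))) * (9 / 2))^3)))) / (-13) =4288219810549888023 / 2209283055616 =1941000.63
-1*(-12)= 12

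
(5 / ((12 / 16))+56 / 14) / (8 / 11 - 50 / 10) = -352 / 141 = -2.50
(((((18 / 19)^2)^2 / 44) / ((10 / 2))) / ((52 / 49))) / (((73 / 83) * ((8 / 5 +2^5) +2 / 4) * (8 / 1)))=26683587 / 1855614133516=0.00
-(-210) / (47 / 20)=4200 / 47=89.36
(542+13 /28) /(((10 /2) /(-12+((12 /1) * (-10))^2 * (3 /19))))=163175427 /665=245376.58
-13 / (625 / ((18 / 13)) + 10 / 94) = -10998 / 381965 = -0.03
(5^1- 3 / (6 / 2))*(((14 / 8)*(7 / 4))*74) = 1813 / 2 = 906.50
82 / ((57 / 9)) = 12.95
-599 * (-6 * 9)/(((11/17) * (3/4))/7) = 5132232/11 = 466566.55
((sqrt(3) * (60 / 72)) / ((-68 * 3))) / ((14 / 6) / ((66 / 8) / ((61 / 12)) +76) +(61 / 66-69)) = 260425 * sqrt(3) / 4338052044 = 0.00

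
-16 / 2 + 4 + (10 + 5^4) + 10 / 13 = 8213 / 13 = 631.77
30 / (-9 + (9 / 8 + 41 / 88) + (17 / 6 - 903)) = -99 / 2995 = -0.03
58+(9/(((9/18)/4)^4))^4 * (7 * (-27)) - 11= -349037133895538048977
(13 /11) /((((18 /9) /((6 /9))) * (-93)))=-13 /3069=-0.00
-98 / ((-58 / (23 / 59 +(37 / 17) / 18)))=451829 / 523566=0.86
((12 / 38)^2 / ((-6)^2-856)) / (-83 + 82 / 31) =279 / 184346455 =0.00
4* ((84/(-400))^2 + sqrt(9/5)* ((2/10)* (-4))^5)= 441/2500 - 12288* sqrt(5)/15625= -1.58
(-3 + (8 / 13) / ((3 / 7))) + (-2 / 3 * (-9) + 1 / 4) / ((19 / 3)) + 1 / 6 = -1217 / 2964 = -0.41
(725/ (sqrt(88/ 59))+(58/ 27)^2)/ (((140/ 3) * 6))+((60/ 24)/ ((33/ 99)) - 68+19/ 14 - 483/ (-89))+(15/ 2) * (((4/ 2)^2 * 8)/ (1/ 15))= 145 * sqrt(1298)/ 2464+16106126999/ 4541670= 3548.42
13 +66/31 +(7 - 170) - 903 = -1050.87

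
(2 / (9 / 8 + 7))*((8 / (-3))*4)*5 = -512 / 39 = -13.13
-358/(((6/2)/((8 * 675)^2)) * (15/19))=-4407696000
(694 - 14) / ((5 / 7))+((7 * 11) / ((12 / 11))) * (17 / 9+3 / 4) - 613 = 226913 / 432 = 525.26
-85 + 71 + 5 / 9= -121 / 9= -13.44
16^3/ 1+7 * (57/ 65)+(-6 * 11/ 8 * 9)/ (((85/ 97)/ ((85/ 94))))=98383679/ 24440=4025.52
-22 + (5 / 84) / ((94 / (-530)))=-88181 / 3948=-22.34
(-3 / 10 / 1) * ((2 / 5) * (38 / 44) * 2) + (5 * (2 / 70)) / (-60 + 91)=-12094 / 59675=-0.20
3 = 3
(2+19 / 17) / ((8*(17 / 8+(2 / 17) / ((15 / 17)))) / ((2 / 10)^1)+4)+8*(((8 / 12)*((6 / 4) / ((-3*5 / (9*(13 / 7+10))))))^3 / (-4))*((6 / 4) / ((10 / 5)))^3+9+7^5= 113002837050353 / 6600692000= 17119.85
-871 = -871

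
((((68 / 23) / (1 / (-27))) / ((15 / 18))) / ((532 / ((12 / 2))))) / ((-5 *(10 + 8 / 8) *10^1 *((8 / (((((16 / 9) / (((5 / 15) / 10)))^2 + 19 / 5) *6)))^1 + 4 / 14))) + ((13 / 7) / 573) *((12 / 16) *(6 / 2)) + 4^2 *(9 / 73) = 59833487644654629 / 30116128953333500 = 1.99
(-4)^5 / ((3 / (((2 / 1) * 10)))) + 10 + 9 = -20423 / 3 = -6807.67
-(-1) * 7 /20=7 /20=0.35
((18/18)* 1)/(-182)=-1/182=-0.01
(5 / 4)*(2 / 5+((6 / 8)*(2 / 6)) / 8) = 69 / 128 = 0.54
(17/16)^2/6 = 289/1536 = 0.19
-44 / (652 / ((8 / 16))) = -11 / 326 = -0.03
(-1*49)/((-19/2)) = 98/19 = 5.16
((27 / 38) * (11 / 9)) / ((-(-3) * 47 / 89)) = 979 / 1786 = 0.55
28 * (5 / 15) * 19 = 532 / 3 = 177.33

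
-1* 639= -639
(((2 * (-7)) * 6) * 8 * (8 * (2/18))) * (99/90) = -657.07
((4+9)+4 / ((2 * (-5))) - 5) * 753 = 28614 / 5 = 5722.80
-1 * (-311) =311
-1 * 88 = -88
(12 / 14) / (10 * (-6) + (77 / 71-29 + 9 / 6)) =-852 / 85897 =-0.01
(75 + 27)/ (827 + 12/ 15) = 510/ 4139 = 0.12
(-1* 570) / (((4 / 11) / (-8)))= 12540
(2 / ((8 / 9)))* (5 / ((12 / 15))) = 225 / 16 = 14.06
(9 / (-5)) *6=-10.80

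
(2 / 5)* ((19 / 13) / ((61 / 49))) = 1862 / 3965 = 0.47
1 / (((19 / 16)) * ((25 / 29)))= 464 / 475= 0.98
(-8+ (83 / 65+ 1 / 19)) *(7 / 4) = -11.67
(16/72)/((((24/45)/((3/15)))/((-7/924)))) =-1/1584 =-0.00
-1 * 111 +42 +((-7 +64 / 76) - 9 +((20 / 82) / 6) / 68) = -13373941 / 158916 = -84.16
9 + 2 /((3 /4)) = 35 /3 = 11.67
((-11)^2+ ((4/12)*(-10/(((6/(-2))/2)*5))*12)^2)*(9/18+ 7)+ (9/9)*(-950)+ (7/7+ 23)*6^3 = 32129/6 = 5354.83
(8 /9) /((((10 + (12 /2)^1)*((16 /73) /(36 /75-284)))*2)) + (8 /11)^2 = -3855419 /108900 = -35.40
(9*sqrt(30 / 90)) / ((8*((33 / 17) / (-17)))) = -289*sqrt(3) / 88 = -5.69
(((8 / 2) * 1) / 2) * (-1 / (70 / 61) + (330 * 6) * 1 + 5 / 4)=277253 / 70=3960.76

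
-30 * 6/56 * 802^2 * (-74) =1070934660/7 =152990665.71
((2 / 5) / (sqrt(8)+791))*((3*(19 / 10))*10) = 0.03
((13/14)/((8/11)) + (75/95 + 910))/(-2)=-1940877/4256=-456.03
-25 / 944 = -0.03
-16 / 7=-2.29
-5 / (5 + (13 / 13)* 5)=-0.50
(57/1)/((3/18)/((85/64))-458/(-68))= 29070/3499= 8.31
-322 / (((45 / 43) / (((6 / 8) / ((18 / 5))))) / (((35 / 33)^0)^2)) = -6923 / 108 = -64.10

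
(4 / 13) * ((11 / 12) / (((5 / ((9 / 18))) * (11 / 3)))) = 1 / 130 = 0.01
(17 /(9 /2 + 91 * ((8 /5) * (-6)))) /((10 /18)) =-102 /2897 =-0.04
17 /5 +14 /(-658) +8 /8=1029 /235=4.38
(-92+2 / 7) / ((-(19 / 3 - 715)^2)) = 2889 / 15819566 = 0.00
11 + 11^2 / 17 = 308 / 17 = 18.12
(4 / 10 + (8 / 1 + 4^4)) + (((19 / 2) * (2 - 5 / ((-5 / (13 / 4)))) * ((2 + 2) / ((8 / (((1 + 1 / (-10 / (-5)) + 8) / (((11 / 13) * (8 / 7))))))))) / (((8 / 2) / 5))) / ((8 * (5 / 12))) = 40130081 / 112640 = 356.27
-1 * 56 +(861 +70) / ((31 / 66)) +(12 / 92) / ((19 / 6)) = 26093828 / 13547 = 1926.17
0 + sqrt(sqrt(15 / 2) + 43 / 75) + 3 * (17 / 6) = sqrt(516 + 450 * sqrt(30)) / 30 + 17 / 2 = 10.32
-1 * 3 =-3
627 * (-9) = -5643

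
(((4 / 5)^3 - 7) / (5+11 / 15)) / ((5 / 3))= -7299 / 10750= -0.68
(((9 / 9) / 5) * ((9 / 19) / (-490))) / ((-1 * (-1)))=-9 / 46550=-0.00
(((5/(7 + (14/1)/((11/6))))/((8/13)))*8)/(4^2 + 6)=65/322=0.20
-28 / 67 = -0.42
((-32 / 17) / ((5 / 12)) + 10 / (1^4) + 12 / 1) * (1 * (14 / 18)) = 10402 / 765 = 13.60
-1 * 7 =-7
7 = 7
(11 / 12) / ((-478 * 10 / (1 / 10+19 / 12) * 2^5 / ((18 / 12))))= -1111 / 73420800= -0.00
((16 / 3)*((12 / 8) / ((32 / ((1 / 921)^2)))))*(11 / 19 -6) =-103 / 64466316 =-0.00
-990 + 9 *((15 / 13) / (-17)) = -218925 / 221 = -990.61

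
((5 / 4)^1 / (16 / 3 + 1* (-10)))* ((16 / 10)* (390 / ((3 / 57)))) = -3175.71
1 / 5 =0.20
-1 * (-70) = 70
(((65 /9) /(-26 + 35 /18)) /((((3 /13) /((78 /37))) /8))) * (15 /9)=-1757600 /48063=-36.57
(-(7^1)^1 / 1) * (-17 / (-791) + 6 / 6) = -808 / 113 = -7.15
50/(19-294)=-2/11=-0.18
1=1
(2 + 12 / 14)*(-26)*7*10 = -5200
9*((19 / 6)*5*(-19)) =-5415 / 2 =-2707.50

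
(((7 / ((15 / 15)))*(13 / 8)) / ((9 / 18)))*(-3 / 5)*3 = -819 / 20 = -40.95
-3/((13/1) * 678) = -1/2938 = -0.00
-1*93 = -93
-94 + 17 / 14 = -1299 / 14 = -92.79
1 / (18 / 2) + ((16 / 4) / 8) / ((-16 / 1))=23 / 288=0.08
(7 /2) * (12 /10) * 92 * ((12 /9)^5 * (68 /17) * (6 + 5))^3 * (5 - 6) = -58903861556936704 /23914845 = -2463066833.88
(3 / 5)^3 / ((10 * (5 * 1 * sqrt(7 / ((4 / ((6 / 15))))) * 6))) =9 * sqrt(70) / 87500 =0.00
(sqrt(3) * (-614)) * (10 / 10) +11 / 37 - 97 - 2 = -614 * sqrt(3) - 3652 / 37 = -1162.18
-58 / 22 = -29 / 11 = -2.64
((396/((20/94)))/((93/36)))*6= 670032/155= 4322.79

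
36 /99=0.36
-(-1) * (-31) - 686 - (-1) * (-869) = -1586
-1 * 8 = -8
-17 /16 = -1.06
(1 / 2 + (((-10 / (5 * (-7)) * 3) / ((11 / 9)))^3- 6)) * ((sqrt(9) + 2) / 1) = -23534675 / 913066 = -25.78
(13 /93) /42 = 13 /3906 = 0.00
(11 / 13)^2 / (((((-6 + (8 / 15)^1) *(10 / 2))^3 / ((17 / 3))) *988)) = -18513 / 92063017696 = -0.00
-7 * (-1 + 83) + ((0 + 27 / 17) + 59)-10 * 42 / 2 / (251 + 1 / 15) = -2351657 / 4573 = -514.25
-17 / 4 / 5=-17 / 20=-0.85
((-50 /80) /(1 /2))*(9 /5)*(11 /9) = -11 /4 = -2.75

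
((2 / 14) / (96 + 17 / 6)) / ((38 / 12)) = 36 / 78869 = 0.00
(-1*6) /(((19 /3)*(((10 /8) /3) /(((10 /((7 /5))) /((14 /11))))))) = -11880 /931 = -12.76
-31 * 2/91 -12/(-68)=-781/1547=-0.50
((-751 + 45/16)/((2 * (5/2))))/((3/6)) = -11971/40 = -299.28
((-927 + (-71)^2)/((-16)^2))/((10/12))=6171/320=19.28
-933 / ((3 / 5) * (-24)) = 1555 / 24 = 64.79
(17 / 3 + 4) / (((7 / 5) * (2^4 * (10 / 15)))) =145 / 224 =0.65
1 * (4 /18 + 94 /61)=968 /549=1.76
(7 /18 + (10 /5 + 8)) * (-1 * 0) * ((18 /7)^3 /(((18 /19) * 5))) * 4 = 0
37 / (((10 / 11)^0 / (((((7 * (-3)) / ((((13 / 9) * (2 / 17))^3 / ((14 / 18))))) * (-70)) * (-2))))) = -75756322845 / 4394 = -17240856.36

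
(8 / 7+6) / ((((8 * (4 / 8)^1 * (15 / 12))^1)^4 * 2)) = 1 / 175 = 0.01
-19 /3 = -6.33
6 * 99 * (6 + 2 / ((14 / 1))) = 25542 / 7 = 3648.86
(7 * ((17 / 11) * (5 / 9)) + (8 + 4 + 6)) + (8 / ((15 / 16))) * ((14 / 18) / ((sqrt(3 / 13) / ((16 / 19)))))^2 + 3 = 620557546 / 14474295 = 42.87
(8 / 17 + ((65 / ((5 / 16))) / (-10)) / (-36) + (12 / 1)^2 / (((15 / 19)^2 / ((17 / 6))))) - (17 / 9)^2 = 22448329 / 34425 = 652.09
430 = 430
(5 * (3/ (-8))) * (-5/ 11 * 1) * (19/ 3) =475/ 88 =5.40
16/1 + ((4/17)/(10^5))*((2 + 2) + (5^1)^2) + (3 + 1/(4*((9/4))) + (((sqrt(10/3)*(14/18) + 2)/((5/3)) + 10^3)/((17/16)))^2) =17941504*sqrt(30)/65025 + 173218822385311/195075000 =889471.39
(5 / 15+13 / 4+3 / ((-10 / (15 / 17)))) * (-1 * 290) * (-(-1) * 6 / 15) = -19633 / 51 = -384.96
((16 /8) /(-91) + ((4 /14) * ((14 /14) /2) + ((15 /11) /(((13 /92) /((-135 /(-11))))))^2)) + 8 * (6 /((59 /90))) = 14409223205077 /1021897877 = 14100.45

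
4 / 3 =1.33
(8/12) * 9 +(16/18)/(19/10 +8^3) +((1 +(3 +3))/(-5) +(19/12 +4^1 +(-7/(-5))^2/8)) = 96480169/9250200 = 10.43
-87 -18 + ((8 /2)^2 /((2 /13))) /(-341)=-35909 /341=-105.30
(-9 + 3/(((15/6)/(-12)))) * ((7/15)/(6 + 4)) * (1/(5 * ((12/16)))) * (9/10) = -819/3125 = -0.26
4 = 4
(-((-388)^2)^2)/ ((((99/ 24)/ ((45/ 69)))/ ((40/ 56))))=-4532699187200/ 1771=-2559401009.15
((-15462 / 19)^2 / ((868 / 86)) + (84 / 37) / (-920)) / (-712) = -43742071036383 / 474653283440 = -92.16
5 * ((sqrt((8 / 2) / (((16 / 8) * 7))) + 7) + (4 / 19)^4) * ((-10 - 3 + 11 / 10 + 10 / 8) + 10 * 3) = 387 * sqrt(14) / 28 + 353138661 / 521284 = 729.16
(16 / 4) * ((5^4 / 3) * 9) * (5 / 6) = 6250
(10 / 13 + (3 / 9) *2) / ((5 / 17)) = 952 / 195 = 4.88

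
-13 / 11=-1.18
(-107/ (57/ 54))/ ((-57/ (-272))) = -174624/ 361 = -483.72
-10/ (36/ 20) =-50/ 9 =-5.56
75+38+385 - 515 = -17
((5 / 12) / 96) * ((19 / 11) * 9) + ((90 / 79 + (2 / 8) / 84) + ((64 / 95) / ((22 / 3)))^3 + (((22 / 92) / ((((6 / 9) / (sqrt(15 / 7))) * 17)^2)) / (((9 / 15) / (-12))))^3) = 4219371689662964923321490269 / 3487211942846621763263952000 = 1.21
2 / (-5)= -2 / 5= -0.40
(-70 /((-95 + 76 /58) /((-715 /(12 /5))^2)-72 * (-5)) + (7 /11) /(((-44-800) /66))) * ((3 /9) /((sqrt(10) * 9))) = -24039626261 * sqrt(10) /26578563440040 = -0.00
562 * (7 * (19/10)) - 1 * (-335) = 39048/5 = 7809.60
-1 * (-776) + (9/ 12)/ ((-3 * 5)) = 15519/ 20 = 775.95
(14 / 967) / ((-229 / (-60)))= 840 / 221443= 0.00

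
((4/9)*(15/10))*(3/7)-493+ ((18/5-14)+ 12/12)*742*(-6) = 1447463/35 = 41356.09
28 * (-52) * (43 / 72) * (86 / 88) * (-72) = 61185.09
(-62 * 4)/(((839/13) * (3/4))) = -12896/2517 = -5.12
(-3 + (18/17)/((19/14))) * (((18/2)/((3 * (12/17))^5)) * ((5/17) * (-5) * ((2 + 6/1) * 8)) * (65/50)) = 76323455/1329696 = 57.40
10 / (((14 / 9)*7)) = 45 / 49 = 0.92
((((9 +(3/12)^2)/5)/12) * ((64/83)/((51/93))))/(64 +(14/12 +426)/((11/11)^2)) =1798/4158217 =0.00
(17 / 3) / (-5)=-17 / 15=-1.13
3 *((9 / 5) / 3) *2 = 18 / 5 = 3.60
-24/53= -0.45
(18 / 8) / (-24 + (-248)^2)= 9 / 245920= 0.00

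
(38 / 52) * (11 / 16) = 209 / 416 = 0.50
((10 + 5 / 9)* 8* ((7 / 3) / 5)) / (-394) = -532 / 5319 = -0.10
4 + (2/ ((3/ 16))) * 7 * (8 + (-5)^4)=47268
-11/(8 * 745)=-11/5960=-0.00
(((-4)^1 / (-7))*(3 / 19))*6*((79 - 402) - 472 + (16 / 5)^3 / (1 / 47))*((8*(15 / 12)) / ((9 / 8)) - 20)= -2980384 / 665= -4481.78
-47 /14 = -3.36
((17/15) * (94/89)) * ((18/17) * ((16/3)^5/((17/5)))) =197132288/122553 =1608.55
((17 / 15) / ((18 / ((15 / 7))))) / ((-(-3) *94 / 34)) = 289 / 17766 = 0.02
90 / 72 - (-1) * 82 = 333 / 4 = 83.25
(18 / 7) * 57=1026 / 7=146.57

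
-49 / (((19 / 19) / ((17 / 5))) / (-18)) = 14994 / 5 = 2998.80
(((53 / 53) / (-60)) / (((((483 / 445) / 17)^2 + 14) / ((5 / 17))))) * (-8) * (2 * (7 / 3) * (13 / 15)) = 35010820 / 3091277979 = 0.01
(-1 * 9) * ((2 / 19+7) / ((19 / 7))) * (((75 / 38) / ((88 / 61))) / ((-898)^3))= 38910375 / 874183249689728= 0.00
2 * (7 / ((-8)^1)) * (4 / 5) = -7 / 5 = -1.40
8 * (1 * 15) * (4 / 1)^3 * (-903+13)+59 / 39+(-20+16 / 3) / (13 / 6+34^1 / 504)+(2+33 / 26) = -300161051089 / 43914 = -6835201.78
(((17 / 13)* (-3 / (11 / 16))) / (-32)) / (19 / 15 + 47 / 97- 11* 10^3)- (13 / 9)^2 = -773468525573 / 370712803032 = -2.09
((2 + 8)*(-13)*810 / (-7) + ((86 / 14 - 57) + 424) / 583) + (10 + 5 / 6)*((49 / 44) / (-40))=15043.20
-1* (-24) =24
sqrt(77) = 8.77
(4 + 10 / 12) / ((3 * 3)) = 29 / 54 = 0.54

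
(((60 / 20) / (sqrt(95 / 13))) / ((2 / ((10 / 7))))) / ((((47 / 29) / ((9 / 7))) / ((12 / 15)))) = 3132 * sqrt(1235) / 218785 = 0.50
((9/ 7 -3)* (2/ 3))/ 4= -2/ 7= -0.29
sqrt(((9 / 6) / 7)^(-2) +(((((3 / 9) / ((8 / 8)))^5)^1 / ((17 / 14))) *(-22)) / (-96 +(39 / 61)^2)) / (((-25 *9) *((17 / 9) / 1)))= -2 *sqrt(16125289000201010) / 23129067375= -0.01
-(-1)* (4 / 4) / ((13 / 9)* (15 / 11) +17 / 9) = 99 / 382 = 0.26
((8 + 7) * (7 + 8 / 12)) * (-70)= -8050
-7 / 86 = -0.08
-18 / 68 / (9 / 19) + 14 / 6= 181 / 102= 1.77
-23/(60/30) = -11.50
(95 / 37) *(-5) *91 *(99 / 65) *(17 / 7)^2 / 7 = -2718045 / 1813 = -1499.20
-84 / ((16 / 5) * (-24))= 35 / 32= 1.09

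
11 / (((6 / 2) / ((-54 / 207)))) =-22 / 23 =-0.96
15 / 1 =15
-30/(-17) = 30/17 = 1.76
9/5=1.80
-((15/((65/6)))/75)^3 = -216/34328125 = -0.00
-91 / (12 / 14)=-637 / 6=-106.17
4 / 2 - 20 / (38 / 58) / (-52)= 639 / 247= 2.59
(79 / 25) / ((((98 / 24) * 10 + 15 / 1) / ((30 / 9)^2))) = 632 / 1005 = 0.63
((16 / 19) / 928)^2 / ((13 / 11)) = 11 / 15787252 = 0.00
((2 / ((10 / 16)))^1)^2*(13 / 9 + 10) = 26368 / 225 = 117.19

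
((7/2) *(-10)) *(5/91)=-25/13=-1.92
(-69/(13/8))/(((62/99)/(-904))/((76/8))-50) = 234658512/276319303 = 0.85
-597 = -597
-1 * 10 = -10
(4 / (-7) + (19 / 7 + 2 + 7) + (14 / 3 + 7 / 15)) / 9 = 1709 / 945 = 1.81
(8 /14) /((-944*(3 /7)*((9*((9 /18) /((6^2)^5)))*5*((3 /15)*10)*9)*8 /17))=-448.11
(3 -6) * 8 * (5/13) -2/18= -1093/117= -9.34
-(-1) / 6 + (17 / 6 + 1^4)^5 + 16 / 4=6468743 / 7776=831.89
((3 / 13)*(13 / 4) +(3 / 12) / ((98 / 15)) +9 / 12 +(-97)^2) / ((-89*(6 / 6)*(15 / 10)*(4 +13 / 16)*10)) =-7377862 / 5036955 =-1.46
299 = 299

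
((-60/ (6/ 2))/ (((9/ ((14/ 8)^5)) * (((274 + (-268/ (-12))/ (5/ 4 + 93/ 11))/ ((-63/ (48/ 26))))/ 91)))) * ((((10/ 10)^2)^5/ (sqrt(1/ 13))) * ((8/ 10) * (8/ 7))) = 8489904787 * sqrt(13)/ 22652288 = 1351.33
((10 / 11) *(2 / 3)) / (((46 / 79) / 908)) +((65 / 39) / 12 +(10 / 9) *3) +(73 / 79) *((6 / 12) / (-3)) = 682406921 / 719532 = 948.40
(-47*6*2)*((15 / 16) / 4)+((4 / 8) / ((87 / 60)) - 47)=-82983 / 464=-178.84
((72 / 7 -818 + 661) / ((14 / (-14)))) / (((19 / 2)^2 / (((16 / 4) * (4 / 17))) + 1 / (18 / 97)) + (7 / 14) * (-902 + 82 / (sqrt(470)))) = -4000426597440 / 9535473761707 -6985046016 * sqrt(470) / 66748316331949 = -0.42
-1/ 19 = -0.05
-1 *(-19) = 19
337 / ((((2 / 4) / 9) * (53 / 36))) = 218376 / 53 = 4120.30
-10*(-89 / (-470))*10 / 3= -890 / 141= -6.31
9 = 9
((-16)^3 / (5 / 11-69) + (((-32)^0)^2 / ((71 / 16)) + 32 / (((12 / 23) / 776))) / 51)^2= 57223368415396096 / 58034255409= 986027.44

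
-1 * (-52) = 52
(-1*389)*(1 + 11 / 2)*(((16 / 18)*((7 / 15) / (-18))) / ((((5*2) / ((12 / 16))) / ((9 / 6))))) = 35399 / 5400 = 6.56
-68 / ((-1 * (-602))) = -34 / 301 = -0.11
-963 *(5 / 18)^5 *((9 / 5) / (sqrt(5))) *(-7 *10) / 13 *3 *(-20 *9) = -2340625 *sqrt(5) / 1404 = -3727.78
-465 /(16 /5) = -145.31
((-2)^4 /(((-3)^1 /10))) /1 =-160 /3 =-53.33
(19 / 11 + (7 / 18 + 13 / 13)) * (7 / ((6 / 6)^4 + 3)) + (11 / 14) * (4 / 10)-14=-228203 / 27720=-8.23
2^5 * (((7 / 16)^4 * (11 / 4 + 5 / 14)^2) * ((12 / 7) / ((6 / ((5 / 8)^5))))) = 165571875 / 536870912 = 0.31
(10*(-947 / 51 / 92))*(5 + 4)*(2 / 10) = -2841 / 782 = -3.63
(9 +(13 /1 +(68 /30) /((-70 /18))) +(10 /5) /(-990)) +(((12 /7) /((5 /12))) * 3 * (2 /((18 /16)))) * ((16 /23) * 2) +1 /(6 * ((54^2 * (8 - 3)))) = 40237914239 /774635400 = 51.94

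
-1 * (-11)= 11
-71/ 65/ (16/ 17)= -1207/ 1040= -1.16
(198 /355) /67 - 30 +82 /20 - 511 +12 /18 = -76524671 /142710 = -536.23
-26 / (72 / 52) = -169 / 9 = -18.78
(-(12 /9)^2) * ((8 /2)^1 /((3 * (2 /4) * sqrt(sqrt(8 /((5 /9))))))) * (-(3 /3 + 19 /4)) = 368 * 10^(1 /4) * sqrt(3) /81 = 13.99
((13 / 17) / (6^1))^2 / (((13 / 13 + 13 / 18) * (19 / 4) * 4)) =169 / 340442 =0.00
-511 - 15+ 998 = 472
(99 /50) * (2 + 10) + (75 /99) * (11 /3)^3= 123739 /2025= 61.11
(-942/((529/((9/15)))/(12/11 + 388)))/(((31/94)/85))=-19328257440/180389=-107147.65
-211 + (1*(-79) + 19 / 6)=-286.83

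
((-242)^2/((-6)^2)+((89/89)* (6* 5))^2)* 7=159187/9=17687.44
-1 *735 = -735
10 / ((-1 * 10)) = -1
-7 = -7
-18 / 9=-2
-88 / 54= -1.63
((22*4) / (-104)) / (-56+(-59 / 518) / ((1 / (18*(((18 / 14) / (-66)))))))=438746 / 29016299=0.02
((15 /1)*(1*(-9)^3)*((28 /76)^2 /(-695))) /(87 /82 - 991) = -8787366 /4073280325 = -0.00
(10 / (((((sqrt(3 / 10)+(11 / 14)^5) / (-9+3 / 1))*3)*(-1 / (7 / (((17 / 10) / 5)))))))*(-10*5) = -24302.31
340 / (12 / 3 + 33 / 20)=6800 / 113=60.18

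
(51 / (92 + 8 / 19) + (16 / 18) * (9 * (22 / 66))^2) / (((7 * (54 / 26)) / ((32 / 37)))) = 0.51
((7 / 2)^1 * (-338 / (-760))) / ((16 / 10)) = 1183 / 1216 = 0.97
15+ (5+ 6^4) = 1316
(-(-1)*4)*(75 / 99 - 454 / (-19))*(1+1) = 123656 / 627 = 197.22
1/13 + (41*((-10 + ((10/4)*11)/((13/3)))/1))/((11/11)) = -3893/26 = -149.73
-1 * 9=-9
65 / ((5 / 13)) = 169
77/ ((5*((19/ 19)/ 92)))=7084/ 5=1416.80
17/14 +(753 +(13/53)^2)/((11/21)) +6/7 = 622807795/432586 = 1439.73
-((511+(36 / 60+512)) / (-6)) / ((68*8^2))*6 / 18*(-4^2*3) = -853 / 1360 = -0.63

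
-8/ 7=-1.14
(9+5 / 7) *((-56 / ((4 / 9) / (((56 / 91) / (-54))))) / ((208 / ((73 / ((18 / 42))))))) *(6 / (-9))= -34748 / 4563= -7.62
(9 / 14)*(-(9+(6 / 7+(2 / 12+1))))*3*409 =-1704303 / 196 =-8695.42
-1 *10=-10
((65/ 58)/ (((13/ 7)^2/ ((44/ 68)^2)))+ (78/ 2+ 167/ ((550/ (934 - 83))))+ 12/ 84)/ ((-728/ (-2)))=15608099779/ 19085841775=0.82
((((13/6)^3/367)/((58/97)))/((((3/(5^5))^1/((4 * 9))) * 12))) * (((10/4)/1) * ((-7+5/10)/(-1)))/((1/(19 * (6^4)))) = 2467402640625/42572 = 57958344.47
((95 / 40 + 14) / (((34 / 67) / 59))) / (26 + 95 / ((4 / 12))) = 517843 / 84592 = 6.12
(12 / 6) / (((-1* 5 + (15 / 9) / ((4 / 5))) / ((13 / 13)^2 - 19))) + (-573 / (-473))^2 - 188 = -1363994377 / 7830515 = -174.19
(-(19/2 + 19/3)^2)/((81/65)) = -586625/2916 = -201.17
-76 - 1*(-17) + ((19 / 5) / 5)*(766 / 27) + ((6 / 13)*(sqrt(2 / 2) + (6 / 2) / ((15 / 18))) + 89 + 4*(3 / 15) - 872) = -7173698 / 8775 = -817.52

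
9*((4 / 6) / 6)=1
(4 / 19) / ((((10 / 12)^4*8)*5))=648 / 59375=0.01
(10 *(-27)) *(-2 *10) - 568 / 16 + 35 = 10799 / 2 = 5399.50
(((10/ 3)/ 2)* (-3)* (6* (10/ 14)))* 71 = -10650/ 7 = -1521.43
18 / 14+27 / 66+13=2263 / 154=14.69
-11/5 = -2.20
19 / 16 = 1.19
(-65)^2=4225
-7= -7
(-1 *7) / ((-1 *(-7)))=-1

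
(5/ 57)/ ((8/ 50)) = 125/ 228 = 0.55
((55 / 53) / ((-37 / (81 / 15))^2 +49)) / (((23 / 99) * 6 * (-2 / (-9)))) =0.03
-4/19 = -0.21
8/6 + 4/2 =10/3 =3.33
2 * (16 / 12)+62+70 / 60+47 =677 / 6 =112.83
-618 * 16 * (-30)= 296640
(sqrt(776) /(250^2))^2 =97 /488281250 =0.00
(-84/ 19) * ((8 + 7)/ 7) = -180/ 19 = -9.47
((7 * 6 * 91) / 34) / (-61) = -1911 / 1037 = -1.84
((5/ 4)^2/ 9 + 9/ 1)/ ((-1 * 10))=-1321/ 1440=-0.92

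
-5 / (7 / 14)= -10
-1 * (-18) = 18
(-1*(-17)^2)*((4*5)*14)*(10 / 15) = -161840 / 3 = -53946.67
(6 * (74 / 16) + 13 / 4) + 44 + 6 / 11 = 75.55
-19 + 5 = -14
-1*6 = -6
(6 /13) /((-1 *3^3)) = -2 /117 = -0.02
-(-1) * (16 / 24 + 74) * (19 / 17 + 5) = 23296 / 51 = 456.78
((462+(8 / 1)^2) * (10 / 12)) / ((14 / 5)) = 156.55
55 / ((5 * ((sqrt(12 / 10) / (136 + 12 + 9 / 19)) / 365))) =11326315 * sqrt(30) / 114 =544182.30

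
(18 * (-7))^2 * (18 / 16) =35721 / 2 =17860.50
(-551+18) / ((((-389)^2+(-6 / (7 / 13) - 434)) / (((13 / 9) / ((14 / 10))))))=-34645 / 9505179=-0.00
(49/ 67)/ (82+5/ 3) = 147/ 16817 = 0.01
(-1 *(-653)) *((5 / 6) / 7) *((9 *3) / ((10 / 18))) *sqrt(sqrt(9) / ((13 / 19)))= 52893 *sqrt(741) / 182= 7911.08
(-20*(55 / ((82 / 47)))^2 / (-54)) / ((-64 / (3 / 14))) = -33411125 / 27111168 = -1.23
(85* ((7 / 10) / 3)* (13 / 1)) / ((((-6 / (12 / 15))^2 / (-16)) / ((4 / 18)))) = -99008 / 6075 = -16.30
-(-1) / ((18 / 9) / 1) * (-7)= -7 / 2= -3.50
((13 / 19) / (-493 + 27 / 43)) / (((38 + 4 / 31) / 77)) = -1334333 / 475480776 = -0.00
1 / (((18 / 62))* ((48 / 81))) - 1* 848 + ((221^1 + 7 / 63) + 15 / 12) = -89255 / 144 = -619.83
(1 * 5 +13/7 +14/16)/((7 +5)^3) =433/96768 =0.00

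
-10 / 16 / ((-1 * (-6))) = -5 / 48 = -0.10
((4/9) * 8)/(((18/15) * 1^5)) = 80/27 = 2.96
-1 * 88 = -88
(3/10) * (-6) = -9/5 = -1.80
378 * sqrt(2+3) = 378 * sqrt(5) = 845.23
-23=-23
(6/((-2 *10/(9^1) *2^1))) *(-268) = 1809/5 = 361.80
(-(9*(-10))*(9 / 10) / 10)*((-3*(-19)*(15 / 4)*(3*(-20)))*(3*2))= -623295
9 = 9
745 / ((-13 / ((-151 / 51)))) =112495 / 663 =169.68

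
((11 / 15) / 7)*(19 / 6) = 209 / 630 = 0.33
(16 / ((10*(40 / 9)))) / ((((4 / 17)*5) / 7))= 1071 / 500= 2.14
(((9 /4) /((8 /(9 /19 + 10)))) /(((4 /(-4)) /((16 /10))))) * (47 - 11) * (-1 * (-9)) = -145071 /95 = -1527.06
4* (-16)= -64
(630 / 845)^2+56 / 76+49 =27291789 / 542659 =50.29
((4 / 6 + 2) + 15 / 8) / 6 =109 / 144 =0.76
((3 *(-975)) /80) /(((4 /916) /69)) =-9243585 /16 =-577724.06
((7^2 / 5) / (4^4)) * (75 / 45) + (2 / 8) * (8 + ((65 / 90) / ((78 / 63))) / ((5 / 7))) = 2903 / 1280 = 2.27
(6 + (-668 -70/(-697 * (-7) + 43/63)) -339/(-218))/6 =-553279634/5026317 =-110.08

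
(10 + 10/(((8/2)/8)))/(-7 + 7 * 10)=10/21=0.48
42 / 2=21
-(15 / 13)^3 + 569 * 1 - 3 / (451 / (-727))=567061475 / 990847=572.30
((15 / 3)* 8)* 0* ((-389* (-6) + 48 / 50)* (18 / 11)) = 0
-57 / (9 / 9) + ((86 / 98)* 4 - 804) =-857.49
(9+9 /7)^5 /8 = 241864704 /16807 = 14390.71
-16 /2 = -8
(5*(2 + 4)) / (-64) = -15 / 32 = -0.47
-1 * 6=-6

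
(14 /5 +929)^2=21706281 /25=868251.24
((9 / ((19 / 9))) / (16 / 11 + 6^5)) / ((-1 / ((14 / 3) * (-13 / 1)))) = 27027 / 812744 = 0.03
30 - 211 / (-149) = 4681 / 149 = 31.42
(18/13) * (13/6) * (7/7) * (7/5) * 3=63/5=12.60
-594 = -594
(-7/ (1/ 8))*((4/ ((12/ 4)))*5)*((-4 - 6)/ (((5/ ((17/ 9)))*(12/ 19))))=2233.09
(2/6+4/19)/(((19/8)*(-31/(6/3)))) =-16/1083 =-0.01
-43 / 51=-0.84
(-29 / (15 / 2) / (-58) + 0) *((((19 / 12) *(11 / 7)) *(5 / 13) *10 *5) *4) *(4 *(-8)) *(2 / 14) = -58.33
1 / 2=0.50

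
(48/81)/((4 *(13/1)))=4/351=0.01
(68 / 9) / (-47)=-68 / 423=-0.16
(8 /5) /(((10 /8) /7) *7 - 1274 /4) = -32 /6345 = -0.01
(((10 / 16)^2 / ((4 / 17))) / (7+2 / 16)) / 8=425 / 14592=0.03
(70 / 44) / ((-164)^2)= 35 / 591712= 0.00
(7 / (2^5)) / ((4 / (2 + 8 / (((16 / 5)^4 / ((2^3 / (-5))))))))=13461 / 131072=0.10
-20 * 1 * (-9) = 180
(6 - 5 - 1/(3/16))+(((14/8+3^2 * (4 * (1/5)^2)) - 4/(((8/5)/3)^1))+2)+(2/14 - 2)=-17851/2100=-8.50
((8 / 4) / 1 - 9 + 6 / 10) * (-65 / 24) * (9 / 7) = 22.29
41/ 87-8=-655/ 87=-7.53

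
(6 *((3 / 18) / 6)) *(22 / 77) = 1 / 21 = 0.05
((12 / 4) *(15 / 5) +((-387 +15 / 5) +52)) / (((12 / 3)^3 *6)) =-323 / 384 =-0.84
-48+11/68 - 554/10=-35101/340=-103.24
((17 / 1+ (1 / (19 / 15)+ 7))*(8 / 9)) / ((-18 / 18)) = -1256 / 57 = -22.04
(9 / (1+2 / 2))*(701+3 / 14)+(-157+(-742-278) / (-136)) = 84167 / 28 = 3005.96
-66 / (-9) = 22 / 3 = 7.33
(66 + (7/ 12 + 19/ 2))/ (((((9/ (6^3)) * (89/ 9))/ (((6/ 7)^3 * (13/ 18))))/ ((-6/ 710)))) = -7691112/ 10837085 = -0.71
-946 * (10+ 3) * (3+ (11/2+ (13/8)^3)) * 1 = -40269801/256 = -157303.91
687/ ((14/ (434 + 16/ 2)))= 151827/ 7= 21689.57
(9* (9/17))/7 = 81/119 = 0.68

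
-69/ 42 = -23/ 14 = -1.64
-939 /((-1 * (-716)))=-939 /716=-1.31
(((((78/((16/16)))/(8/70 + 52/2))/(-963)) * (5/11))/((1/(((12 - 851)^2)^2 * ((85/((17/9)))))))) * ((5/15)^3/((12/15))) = -28181834034956875/19364004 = -1455372248.17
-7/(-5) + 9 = 52/5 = 10.40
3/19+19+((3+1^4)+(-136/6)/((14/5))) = 6010/399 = 15.06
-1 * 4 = -4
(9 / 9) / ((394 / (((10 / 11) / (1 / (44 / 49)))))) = 20 / 9653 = 0.00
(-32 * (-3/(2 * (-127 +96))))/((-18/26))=208/93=2.24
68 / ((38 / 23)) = 782 / 19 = 41.16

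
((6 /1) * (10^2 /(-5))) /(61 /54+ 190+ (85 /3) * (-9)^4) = -6480 /10048651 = -0.00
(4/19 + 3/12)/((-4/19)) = -35/16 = -2.19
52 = 52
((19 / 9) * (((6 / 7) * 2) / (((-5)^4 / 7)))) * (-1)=-76 / 1875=-0.04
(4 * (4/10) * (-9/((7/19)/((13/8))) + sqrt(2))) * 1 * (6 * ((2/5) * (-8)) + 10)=102258/175 - 368 * sqrt(2)/25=563.51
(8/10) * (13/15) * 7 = 364/75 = 4.85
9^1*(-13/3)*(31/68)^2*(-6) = 112437/2312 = 48.63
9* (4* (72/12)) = 216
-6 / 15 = -2 / 5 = -0.40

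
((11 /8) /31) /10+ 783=1941851 /2480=783.00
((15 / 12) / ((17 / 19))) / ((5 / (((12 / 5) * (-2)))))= -114 / 85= -1.34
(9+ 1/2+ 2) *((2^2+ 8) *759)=104742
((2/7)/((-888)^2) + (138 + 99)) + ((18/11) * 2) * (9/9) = 7294426283/30358944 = 240.27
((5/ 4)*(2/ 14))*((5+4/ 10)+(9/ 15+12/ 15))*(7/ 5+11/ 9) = 1003/ 315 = 3.18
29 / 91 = 0.32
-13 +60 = 47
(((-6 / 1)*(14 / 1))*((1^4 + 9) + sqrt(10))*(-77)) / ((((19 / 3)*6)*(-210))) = -154 / 19 - 77*sqrt(10) / 95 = -10.67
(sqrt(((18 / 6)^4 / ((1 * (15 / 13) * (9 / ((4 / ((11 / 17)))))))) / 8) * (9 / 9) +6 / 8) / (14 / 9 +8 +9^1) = 27 / 668 +9 * sqrt(72930) / 18370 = 0.17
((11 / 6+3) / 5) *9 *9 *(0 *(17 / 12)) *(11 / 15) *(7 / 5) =0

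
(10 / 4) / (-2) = -5 / 4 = -1.25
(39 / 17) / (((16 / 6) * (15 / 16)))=78 / 85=0.92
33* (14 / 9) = 154 / 3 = 51.33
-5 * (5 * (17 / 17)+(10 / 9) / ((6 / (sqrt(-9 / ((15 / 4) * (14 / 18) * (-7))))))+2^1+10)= -85 - 10 * sqrt(15) / 63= -85.61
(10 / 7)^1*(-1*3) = -30 / 7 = -4.29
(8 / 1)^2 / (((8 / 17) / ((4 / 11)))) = 544 / 11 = 49.45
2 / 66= 1 / 33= 0.03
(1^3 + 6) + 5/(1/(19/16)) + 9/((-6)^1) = 183/16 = 11.44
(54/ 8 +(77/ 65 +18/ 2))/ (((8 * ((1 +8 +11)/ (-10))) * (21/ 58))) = -18241/ 6240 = -2.92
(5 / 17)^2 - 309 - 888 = -345908 / 289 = -1196.91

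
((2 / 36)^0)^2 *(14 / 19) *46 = 644 / 19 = 33.89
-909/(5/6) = -5454/5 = -1090.80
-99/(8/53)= -5247/8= -655.88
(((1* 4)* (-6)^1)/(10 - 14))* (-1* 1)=-6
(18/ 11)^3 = 5832/ 1331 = 4.38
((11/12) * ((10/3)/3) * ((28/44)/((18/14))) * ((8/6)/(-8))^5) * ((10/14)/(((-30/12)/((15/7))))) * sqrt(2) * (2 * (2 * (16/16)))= 25 * sqrt(2)/157464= 0.00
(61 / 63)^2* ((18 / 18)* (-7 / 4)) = -1.64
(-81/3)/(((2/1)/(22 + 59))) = -2187/2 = -1093.50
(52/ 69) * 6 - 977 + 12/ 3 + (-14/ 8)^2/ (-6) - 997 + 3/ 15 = -1965.79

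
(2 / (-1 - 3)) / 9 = -1 / 18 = -0.06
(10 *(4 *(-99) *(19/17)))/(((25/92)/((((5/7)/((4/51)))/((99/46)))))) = -482448/7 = -68921.14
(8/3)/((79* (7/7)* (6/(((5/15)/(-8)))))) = -0.00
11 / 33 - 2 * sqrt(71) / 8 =1 / 3 - sqrt(71) / 4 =-1.77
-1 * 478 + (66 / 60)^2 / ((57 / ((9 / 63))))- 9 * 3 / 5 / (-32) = -152522767 / 319200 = -477.83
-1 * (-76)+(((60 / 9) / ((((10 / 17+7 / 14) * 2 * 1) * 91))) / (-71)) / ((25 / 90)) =18167924 / 239057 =76.00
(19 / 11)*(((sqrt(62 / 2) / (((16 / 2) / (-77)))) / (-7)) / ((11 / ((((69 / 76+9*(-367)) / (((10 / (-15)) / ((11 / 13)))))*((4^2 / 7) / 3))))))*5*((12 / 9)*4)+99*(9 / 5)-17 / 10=353 / 2+1673060*sqrt(31) / 91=102541.38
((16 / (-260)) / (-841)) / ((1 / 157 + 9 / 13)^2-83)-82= -82.00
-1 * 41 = -41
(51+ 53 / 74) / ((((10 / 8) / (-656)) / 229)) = -6215213.49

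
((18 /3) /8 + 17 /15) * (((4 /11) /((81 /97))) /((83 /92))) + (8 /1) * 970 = 8609137612 /1109295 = 7760.91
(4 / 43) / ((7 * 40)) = 1 / 3010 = 0.00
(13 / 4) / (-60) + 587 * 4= 563507 / 240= 2347.95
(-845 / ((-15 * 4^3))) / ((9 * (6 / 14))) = 1183 / 5184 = 0.23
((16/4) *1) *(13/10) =5.20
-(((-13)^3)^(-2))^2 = -1/ 23298085122481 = -0.00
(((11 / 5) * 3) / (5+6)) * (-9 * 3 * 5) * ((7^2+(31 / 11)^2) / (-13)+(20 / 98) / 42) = 14708655 / 41503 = 354.40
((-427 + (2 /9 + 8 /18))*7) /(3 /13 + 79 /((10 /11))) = -34.25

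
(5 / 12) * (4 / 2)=5 / 6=0.83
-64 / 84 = -16 / 21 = -0.76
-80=-80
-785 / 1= -785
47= 47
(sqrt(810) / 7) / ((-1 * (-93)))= 3 * sqrt(10) / 217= 0.04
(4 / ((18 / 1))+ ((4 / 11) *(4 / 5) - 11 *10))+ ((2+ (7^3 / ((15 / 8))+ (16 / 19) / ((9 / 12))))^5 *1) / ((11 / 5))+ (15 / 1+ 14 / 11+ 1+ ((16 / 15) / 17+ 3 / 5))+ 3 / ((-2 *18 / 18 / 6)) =7126778454278914532335892 / 70322759161875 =101343840020.18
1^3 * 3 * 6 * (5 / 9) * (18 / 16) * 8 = 90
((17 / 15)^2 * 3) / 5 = 289 / 375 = 0.77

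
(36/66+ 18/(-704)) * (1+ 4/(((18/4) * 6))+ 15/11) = 22753/17424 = 1.31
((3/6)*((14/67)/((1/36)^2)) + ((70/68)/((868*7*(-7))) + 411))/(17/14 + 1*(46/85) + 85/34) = 37814166605/294501984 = 128.40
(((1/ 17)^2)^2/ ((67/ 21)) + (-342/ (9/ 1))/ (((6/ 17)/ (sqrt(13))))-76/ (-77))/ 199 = 425290549/ 85746082961-323 * sqrt(13)/ 597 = -1.95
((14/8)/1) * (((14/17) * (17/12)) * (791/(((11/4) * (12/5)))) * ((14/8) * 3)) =1356565/1056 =1284.63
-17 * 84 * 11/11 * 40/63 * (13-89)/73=206720/219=943.93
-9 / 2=-4.50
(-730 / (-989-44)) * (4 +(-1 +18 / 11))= 37230 / 11363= 3.28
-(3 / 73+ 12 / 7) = -897 / 511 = -1.76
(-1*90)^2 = 8100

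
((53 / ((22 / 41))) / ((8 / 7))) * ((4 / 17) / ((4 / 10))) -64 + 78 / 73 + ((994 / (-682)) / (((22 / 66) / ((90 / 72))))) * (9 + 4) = -83.14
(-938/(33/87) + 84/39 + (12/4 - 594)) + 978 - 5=-298692/143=-2088.76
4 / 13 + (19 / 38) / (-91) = 55 / 182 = 0.30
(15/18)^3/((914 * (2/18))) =125/21936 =0.01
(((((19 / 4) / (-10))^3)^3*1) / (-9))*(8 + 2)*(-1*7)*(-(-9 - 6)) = -2258813884453 / 15728640000000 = -0.14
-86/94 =-43/47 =-0.91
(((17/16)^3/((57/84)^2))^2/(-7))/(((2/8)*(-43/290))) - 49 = -22.85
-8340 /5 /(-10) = 834 /5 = 166.80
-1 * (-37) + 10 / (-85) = 627 / 17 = 36.88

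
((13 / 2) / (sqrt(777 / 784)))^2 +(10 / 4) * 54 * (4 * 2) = 124612 / 111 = 1122.63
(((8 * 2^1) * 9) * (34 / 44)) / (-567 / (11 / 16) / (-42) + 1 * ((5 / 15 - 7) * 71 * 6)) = -153 / 3878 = -0.04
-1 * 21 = -21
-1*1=-1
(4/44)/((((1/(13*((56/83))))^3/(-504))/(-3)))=583372468224/6289657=92751.08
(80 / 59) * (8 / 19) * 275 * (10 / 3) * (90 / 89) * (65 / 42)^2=18590000000 / 14666043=1267.55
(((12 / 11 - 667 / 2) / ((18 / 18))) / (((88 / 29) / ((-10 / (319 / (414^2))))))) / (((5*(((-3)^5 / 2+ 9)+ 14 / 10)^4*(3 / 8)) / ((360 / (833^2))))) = 0.00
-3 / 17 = -0.18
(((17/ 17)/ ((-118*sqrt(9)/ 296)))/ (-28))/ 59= 37/ 73101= 0.00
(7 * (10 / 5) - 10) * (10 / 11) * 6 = 240 / 11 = 21.82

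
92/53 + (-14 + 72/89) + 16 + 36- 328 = -1355926/4717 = -287.46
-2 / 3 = -0.67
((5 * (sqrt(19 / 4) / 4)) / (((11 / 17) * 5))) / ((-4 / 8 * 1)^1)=-17 * sqrt(19) / 44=-1.68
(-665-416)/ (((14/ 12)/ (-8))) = 51888/ 7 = 7412.57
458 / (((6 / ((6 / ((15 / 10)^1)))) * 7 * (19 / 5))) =4580 / 399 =11.48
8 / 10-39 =-38.20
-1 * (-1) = 1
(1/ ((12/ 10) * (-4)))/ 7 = -5/ 168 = -0.03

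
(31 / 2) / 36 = 31 / 72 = 0.43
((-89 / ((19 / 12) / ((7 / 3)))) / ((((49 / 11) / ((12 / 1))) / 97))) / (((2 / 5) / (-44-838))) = 75570555.79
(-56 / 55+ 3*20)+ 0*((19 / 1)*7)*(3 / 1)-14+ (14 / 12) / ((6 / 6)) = 15229 / 330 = 46.15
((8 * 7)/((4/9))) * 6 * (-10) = -7560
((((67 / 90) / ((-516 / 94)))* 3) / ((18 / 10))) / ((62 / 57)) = -59831 / 287928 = -0.21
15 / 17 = 0.88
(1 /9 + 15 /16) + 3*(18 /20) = 2699 /720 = 3.75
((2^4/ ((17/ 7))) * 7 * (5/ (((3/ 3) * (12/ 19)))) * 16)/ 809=297920/ 41259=7.22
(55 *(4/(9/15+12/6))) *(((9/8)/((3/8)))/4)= 825/13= 63.46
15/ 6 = 5/ 2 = 2.50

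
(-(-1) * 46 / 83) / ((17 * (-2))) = -23 / 1411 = -0.02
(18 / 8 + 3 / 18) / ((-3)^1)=-29 / 36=-0.81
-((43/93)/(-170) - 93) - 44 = 774733/15810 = 49.00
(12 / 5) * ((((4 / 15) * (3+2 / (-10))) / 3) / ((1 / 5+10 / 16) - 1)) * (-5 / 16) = 16 / 15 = 1.07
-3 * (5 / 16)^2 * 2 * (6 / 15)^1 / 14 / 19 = -15 / 17024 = -0.00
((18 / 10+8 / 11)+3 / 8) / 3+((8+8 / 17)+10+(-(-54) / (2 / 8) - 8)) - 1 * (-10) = 5328109 / 22440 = 237.44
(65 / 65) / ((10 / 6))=3 / 5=0.60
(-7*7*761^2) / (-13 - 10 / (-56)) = 794554012 / 359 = 2213242.37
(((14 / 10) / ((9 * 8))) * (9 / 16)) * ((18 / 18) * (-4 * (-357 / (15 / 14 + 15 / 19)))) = 110789 / 13200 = 8.39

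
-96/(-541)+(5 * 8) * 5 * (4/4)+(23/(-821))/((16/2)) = 711275685/3553288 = 200.17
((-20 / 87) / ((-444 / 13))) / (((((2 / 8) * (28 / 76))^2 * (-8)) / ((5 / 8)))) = -0.06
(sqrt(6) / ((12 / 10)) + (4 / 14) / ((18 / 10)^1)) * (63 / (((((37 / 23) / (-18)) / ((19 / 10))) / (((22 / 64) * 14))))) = -6359661 * sqrt(6) / 1184-302841 / 296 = -14180.14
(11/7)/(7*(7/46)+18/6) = 46/119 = 0.39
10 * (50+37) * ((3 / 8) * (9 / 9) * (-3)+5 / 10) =-2175 / 4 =-543.75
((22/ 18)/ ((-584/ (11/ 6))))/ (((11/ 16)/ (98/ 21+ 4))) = -0.05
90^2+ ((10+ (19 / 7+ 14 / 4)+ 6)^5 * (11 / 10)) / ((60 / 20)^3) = 33179511336061 / 145212480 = 228489.39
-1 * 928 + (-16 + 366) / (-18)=-8527 / 9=-947.44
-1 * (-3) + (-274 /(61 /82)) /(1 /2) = -44753 /61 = -733.66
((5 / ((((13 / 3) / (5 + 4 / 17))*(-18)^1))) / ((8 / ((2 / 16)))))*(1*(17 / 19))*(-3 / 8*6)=1335 / 126464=0.01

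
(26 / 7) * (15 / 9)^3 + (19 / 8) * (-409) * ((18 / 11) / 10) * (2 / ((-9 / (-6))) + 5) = -82286983 / 83160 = -989.50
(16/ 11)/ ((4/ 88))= 32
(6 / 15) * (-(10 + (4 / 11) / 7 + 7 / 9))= -4.33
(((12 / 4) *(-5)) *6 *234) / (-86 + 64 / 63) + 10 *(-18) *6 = -2227770 / 2677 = -832.19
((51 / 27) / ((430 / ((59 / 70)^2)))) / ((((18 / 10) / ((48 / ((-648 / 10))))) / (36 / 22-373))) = 1124363 / 2357586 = 0.48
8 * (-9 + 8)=-8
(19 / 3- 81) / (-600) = 0.12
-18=-18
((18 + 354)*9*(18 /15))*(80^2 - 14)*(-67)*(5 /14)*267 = -1147418062776 /7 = -163916866110.86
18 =18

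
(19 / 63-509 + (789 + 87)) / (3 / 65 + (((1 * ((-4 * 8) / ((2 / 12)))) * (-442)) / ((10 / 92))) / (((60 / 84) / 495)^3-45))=-2815781439095300 / 133006784108460507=-0.02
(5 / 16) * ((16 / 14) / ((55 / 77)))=1 / 2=0.50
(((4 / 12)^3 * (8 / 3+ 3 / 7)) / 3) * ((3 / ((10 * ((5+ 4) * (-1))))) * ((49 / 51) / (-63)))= 13 / 669222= 0.00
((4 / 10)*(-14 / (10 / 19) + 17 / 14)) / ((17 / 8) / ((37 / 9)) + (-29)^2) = -525992 / 43590575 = -0.01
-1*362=-362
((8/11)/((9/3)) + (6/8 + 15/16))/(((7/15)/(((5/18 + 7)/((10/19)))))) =2536291/44352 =57.19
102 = 102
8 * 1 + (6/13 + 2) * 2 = 168/13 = 12.92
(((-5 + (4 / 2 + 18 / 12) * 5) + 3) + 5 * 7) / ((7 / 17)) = 1717 / 14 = 122.64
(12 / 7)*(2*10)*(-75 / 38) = -9000 / 133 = -67.67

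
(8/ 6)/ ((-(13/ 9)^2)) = -108/ 169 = -0.64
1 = 1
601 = 601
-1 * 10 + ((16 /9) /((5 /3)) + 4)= -74 /15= -4.93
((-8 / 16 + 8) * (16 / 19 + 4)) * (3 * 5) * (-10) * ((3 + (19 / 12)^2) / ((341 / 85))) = -193789375 / 25916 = -7477.60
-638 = -638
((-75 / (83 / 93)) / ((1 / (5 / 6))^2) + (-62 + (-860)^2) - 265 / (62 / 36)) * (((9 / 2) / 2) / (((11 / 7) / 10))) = 2396879361765 / 226424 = 10585800.81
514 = 514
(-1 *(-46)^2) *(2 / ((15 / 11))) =-46552 / 15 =-3103.47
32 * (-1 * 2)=-64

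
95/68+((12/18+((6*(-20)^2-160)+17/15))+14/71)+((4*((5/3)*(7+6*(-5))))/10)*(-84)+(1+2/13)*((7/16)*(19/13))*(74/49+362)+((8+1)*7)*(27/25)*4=290698763413/71394050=4071.75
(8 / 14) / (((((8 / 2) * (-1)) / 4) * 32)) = -0.02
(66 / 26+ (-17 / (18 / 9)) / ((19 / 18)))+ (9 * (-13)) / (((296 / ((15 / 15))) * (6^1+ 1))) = -2850963 / 511784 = -5.57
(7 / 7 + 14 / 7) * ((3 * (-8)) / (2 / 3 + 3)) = -216 / 11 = -19.64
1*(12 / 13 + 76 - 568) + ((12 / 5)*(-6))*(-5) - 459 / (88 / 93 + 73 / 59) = -98013417 / 155753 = -629.29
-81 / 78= -27 / 26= -1.04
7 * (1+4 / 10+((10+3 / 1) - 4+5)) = 107.80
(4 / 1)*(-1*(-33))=132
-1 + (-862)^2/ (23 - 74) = -743095/ 51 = -14570.49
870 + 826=1696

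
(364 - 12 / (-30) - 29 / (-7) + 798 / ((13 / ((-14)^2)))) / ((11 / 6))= 33851802 / 5005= 6763.60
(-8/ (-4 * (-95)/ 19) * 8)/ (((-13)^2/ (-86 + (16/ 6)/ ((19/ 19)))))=800/ 507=1.58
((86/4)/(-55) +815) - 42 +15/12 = 170249/220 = 773.86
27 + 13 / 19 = 526 / 19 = 27.68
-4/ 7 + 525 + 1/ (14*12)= 88105/ 168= 524.43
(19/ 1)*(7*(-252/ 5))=-33516/ 5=-6703.20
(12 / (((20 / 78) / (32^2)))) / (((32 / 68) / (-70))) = -7128576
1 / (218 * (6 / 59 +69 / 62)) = 1829 / 484287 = 0.00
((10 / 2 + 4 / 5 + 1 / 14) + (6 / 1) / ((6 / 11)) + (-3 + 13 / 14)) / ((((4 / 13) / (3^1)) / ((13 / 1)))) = 1875.90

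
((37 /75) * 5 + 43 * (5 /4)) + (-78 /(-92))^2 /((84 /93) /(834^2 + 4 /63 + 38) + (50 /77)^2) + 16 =3984249271385802251 /53898463278507720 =73.92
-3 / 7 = -0.43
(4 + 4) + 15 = 23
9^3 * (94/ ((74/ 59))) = 2021517/ 37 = 54635.59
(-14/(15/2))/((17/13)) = -364/255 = -1.43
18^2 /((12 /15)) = 405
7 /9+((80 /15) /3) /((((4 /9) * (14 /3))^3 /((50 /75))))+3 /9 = 61441 /49392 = 1.24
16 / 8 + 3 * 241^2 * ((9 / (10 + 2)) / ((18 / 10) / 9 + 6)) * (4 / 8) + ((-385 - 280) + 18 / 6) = 2449965 / 248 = 9878.89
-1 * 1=-1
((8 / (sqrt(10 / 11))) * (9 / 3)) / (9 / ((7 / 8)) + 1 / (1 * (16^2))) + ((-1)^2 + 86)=89.45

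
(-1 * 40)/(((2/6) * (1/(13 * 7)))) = -10920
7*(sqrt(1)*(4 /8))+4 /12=23 /6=3.83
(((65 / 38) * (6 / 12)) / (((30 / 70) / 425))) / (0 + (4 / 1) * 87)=193375 / 79344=2.44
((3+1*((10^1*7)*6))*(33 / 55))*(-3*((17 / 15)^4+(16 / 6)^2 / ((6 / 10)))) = -32125487 / 3125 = -10280.16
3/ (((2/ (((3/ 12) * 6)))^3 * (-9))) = -9/ 64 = -0.14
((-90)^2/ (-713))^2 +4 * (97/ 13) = 1050177172/ 6608797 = 158.91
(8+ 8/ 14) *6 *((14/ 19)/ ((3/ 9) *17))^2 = 90720/ 104329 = 0.87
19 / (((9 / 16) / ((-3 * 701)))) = -213104 / 3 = -71034.67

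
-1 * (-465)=465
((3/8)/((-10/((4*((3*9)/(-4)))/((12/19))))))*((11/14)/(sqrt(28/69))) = 5643*sqrt(483)/62720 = 1.98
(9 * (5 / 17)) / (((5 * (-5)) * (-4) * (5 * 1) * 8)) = 9 / 13600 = 0.00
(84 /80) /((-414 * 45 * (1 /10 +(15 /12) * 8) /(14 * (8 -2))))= -0.00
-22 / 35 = -0.63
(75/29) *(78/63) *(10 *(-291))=-1891500/203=-9317.73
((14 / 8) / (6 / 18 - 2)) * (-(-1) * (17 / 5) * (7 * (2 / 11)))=-4.54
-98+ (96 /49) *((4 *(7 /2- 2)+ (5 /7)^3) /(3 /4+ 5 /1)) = -37044706 /386561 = -95.83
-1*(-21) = 21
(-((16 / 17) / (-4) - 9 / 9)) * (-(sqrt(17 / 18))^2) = -7 / 6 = -1.17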